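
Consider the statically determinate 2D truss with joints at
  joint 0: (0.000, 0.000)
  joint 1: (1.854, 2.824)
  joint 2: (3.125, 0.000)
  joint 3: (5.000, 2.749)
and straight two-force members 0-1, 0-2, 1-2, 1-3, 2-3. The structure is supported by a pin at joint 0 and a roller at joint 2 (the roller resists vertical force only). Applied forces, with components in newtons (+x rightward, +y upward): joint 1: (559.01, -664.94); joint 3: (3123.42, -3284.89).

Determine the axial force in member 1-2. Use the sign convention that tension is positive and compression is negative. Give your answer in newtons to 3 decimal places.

N=4 nodes, M=5 members, R=3 reactions → 2N=8, M+R=8
member 0 (0-1): L=3.3782, (cx,cy)=(0.5488,0.8359)
member 1 (0-2): L=3.1250, (cx,cy)=(1.0000,0.0000)
member 2 (1-2): L=3.0968, (cx,cy)=(0.4104,-0.9119)
member 3 (1-3): L=3.1469, (cx,cy)=(0.9997,-0.0238)
member 4 (2-3): L=3.3276, (cx,cy)=(0.5635,0.8261)
solve A·x = −loads:
  F[0-1] = +5925.3415 N (tension)
  F[0-2] = +430.5338 N (tension)
  F[1-2] = -6298.9930 N (compression)
  F[1-3] = +5279.6084 N (tension)
  F[2-3] = -3823.9181 N (compression)
  Rx@0 = -3682.4300 N
  Ry@0 = -4953.2659 N
  Ry@2 = +8903.0959 N

-6298.993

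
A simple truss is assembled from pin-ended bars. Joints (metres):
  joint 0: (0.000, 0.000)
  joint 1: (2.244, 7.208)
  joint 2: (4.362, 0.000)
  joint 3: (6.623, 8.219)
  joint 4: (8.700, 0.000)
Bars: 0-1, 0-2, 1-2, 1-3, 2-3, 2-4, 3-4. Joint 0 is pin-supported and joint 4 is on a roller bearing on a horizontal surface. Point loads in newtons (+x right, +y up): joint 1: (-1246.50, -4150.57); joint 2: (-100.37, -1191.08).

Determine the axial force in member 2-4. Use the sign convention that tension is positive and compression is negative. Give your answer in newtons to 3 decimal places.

N=5 nodes, M=7 members, R=3 reactions → 2N=10, M+R=10
member 0 (0-1): L=7.5492, (cx,cy)=(0.2972,0.9548)
member 1 (0-2): L=4.3620, (cx,cy)=(1.0000,0.0000)
member 2 (1-2): L=7.5127, (cx,cy)=(0.2819,-0.9594)
member 3 (1-3): L=4.4942, (cx,cy)=(0.9744,0.2250)
member 4 (2-3): L=8.5243, (cx,cy)=(0.2652,0.9642)
member 5 (2-4): L=4.3380, (cx,cy)=(1.0000,0.0000)
member 6 (3-4): L=8.4774, (cx,cy)=(0.2450,-0.9695)
solve A·x = −loads:
  F[0-1] = -4929.4500 N (compression)
  F[0-2] = +118.4043 N (tension)
  F[1-2] = +493.4568 N (tension)
  F[1-3] = -367.3048 N (compression)
  F[2-3] = +744.2982 N (tension)
  F[2-4] = +160.4719 N (tension)
  F[3-4] = -654.9737 N (compression)
  Rx@0 = +1346.8700 N
  Ry@0 = +4706.6387 N
  Ry@4 = +635.0113 N

160.472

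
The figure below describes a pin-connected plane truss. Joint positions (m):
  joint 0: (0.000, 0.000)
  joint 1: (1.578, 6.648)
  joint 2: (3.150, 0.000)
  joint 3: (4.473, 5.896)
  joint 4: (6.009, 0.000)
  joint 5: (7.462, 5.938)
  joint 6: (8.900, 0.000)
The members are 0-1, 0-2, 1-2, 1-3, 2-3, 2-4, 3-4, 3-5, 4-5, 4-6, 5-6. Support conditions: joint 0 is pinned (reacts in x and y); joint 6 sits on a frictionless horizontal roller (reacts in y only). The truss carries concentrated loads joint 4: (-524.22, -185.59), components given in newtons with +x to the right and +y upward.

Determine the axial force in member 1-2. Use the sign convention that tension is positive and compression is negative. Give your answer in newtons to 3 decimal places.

N=7 nodes, M=11 members, R=3 reactions → 2N=14, M+R=14
member 0 (0-1): L=6.8327, (cx,cy)=(0.2309,0.9730)
member 1 (0-2): L=3.1500, (cx,cy)=(1.0000,0.0000)
member 2 (1-2): L=6.8313, (cx,cy)=(0.2301,-0.9732)
member 3 (1-3): L=2.9911, (cx,cy)=(0.9679,-0.2514)
member 4 (2-3): L=6.0426, (cx,cy)=(0.2189,0.9757)
member 5 (2-4): L=2.8590, (cx,cy)=(1.0000,0.0000)
member 6 (3-4): L=6.0928, (cx,cy)=(0.2521,-0.9677)
member 7 (3-5): L=2.9893, (cx,cy)=(0.9999,0.0141)
member 8 (4-5): L=6.1132, (cx,cy)=(0.2377,0.9713)
member 9 (4-6): L=2.8910, (cx,cy)=(1.0000,0.0000)
member 10 (5-6): L=6.1096, (cx,cy)=(0.2354,-0.9719)
solve A·x = −loads:
  F[0-1] = -61.9605 N (compression)
  F[0-2] = -509.9104 N (compression)
  F[1-2] = +70.0715 N (tension)
  F[1-3] = -31.4442 N (compression)
  F[2-3] = -69.8867 N (compression)
  F[2-4] = -478.4844 N (compression)
  F[3-4] = +61.4087 N (tension)
  F[3-5] = -61.2228 N (compression)
  F[4-5] = +129.8869 N (tension)
  F[4-6] = +30.3449 N (tension)
  F[5-6] = -128.9265 N (compression)
  Rx@0 = +524.2200 N
  Ry@0 = +60.2855 N
  Ry@6 = +125.3045 N

70.072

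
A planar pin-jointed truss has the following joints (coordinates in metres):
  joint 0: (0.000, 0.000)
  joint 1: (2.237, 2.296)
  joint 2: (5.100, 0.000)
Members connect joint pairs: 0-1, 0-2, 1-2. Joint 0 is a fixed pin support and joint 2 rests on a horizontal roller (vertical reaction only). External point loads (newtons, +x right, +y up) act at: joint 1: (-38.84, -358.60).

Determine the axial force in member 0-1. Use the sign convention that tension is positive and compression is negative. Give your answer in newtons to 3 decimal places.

N=3 nodes, M=3 members, R=3 reactions → 2N=6, M+R=6
member 0 (0-1): L=3.2056, (cx,cy)=(0.6978,0.7162)
member 1 (0-2): L=5.1000, (cx,cy)=(1.0000,0.0000)
member 2 (1-2): L=3.6699, (cx,cy)=(0.7801,-0.6256)
solve A·x = −loads:
  F[0-1] = -305.4715 N (compression)
  F[0-2] = +174.3315 N (tension)
  F[1-2] = -223.4664 N (compression)
  Rx@0 = +38.8400 N
  Ry@0 = +218.7938 N
  Ry@2 = +139.8062 N

-305.471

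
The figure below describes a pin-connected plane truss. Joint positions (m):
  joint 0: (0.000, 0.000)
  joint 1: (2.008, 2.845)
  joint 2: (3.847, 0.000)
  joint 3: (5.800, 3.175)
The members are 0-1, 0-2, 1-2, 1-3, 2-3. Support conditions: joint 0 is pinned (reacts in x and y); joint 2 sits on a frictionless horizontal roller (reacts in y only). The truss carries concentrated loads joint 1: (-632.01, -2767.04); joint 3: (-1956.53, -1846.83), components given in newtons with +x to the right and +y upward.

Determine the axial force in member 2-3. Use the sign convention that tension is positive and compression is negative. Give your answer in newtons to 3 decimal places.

-2079.678

N=4 nodes, M=5 members, R=3 reactions → 2N=8, M+R=8
member 0 (0-1): L=3.4823, (cx,cy)=(0.5766,0.8170)
member 1 (0-2): L=3.8470, (cx,cy)=(1.0000,0.0000)
member 2 (1-2): L=3.3876, (cx,cy)=(0.5429,-0.8398)
member 3 (1-3): L=3.8063, (cx,cy)=(0.9962,0.0867)
member 4 (2-3): L=3.7276, (cx,cy)=(0.5239,0.8518)
solve A·x = −loads:
  F[0-1] = -3019.9762 N (compression)
  F[0-2] = -847.1066 N (compression)
  F[1-2] = -446.7179 N (compression)
  F[1-3] = -870.1949 N (compression)
  F[2-3] = -2079.6785 N (compression)
  Rx@0 = +2588.5400 N
  Ry@0 = +2467.3197 N
  Ry@2 = +2146.5503 N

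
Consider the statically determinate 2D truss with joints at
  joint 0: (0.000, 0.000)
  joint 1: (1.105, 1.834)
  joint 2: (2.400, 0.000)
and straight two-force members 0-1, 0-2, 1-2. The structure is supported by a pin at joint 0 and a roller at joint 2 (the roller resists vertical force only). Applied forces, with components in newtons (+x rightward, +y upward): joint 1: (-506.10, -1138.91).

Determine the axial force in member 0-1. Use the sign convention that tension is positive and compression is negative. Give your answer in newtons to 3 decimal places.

N=3 nodes, M=3 members, R=3 reactions → 2N=6, M+R=6
member 0 (0-1): L=2.1412, (cx,cy)=(0.5161,0.8565)
member 1 (0-2): L=2.4000, (cx,cy)=(1.0000,0.0000)
member 2 (1-2): L=2.2451, (cx,cy)=(0.5768,-0.8169)
solve A·x = −loads:
  F[0-1] = -1168.9791 N (compression)
  F[0-2] = +97.1804 N (tension)
  F[1-2] = -168.4803 N (compression)
  Rx@0 = +506.1000 N
  Ry@0 = +1001.2816 N
  Ry@2 = +137.6284 N

-1168.979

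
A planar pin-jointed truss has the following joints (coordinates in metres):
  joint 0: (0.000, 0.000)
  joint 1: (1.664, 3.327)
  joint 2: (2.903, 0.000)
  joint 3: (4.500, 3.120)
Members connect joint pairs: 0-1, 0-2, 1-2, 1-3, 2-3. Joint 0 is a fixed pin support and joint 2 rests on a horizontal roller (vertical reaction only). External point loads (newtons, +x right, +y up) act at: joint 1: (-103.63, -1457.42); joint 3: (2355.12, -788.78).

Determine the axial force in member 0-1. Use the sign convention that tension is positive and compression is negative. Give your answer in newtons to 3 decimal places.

N=4 nodes, M=5 members, R=3 reactions → 2N=8, M+R=8
member 0 (0-1): L=3.7199, (cx,cy)=(0.4473,0.8944)
member 1 (0-2): L=2.9030, (cx,cy)=(1.0000,0.0000)
member 2 (1-2): L=3.5502, (cx,cy)=(0.3490,-0.9371)
member 3 (1-3): L=2.8435, (cx,cy)=(0.9973,-0.0728)
member 4 (2-3): L=3.5050, (cx,cy)=(0.4556,0.8902)
solve A·x = −loads:
  F[0-1] = +2486.9897 N (tension)
  F[0-2] = +1139.0070 N (tension)
  F[1-2] = -4135.8763 N (compression)
  F[1-3] = +2666.5783 N (tension)
  F[2-3] = -668.0365 N (compression)
  Rx@0 = -2251.4900 N
  Ry@0 = -2224.2975 N
  Ry@2 = +4470.4975 N

2486.990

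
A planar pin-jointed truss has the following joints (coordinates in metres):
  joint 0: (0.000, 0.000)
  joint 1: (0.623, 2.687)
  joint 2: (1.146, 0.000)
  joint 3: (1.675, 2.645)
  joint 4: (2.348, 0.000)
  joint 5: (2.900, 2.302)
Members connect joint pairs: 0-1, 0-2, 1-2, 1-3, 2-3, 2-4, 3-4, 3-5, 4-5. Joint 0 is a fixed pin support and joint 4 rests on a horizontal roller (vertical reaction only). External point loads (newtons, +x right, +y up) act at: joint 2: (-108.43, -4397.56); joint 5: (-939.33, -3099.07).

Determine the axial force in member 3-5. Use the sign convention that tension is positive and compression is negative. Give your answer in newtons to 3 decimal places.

-190.926

N=6 nodes, M=9 members, R=3 reactions → 2N=12, M+R=12
member 0 (0-1): L=2.7583, (cx,cy)=(0.2259,0.9742)
member 1 (0-2): L=1.1460, (cx,cy)=(1.0000,0.0000)
member 2 (1-2): L=2.7374, (cx,cy)=(0.1911,-0.9816)
member 3 (1-3): L=1.0528, (cx,cy)=(0.9992,-0.0399)
member 4 (2-3): L=2.6974, (cx,cy)=(0.1961,0.9806)
member 5 (2-4): L=1.2020, (cx,cy)=(1.0000,0.0000)
member 6 (3-4): L=2.7293, (cx,cy)=(0.2466,-0.9691)
member 7 (3-5): L=1.2721, (cx,cy)=(0.9630,-0.2696)
member 8 (4-5): L=2.3673, (cx,cy)=(0.2332,0.9724)
solve A·x = −loads:
  F[0-1] = -2508.3975 N (compression)
  F[0-2] = -481.1994 N (compression)
  F[1-2] = +2532.1547 N (tension)
  F[1-3] = -1051.1793 N (compression)
  F[2-3] = +1949.9155 N (tension)
  F[2-4] = -271.3974 N (compression)
  F[3-4] = -1963.1230 N (compression)
  F[3-5] = -190.9262 N (compression)
  F[4-5] = -3239.8617 N (compression)
  Rx@0 = +1047.7600 N
  Ry@0 = +2443.5767 N
  Ry@4 = +5053.0533 N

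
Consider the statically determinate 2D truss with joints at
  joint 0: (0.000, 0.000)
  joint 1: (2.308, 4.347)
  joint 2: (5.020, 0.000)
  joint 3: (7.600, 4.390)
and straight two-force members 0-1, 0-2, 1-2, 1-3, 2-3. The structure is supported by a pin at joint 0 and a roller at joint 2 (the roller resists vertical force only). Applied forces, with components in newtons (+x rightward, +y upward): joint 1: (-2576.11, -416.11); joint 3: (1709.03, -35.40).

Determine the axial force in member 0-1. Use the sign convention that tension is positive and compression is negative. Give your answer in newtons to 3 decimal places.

-1067.449

N=4 nodes, M=5 members, R=3 reactions → 2N=8, M+R=8
member 0 (0-1): L=4.9217, (cx,cy)=(0.4689,0.8832)
member 1 (0-2): L=5.0200, (cx,cy)=(1.0000,0.0000)
member 2 (1-2): L=5.1236, (cx,cy)=(0.5293,-0.8484)
member 3 (1-3): L=5.2922, (cx,cy)=(1.0000,0.0081)
member 4 (2-3): L=5.0920, (cx,cy)=(0.5067,0.8621)
solve A·x = −loads:
  F[0-1] = -1067.4495 N (compression)
  F[0-2] = -366.5078 N (compression)
  F[1-2] = +637.4339 N (tension)
  F[1-3] = +1738.1921 N (tension)
  F[2-3] = -57.4424 N (compression)
  Rx@0 = +867.0800 N
  Ry@0 = +942.8021 N
  Ry@2 = -491.2921 N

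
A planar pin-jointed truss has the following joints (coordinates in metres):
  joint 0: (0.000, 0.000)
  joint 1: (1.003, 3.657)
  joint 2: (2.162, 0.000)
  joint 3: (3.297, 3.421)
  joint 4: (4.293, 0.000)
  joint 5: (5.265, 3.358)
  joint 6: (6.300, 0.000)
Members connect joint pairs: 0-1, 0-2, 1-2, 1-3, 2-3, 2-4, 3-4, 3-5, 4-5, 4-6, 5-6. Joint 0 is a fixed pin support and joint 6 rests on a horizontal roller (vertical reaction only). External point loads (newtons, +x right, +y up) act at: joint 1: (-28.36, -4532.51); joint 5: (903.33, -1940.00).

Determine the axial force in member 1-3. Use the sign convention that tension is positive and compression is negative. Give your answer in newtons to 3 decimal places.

N=7 nodes, M=11 members, R=3 reactions → 2N=14, M+R=14
member 0 (0-1): L=3.7921, (cx,cy)=(0.2645,0.9644)
member 1 (0-2): L=2.1620, (cx,cy)=(1.0000,0.0000)
member 2 (1-2): L=3.8363, (cx,cy)=(0.3021,-0.9533)
member 3 (1-3): L=2.3061, (cx,cy)=(0.9947,-0.1023)
member 4 (2-3): L=3.6044, (cx,cy)=(0.3149,0.9491)
member 5 (2-4): L=2.1310, (cx,cy)=(1.0000,0.0000)
member 6 (3-4): L=3.5630, (cx,cy)=(0.2795,-0.9601)
member 7 (3-5): L=1.9690, (cx,cy)=(0.9995,-0.0320)
member 8 (4-5): L=3.4958, (cx,cy)=(0.2780,0.9606)
member 9 (4-6): L=2.0070, (cx,cy)=(1.0000,0.0000)
member 10 (5-6): L=3.5139, (cx,cy)=(0.2945,-0.9556)
solve A·x = −loads:
  F[0-1] = -3799.9254 N (compression)
  F[0-2] = +1880.0525 N (tension)
  F[1-2] = -832.1871 N (compression)
  F[1-3] = -729.1329 N (compression)
  F[2-3] = +835.8211 N (tension)
  F[2-4] = +1365.4383 N (tension)
  F[3-4] = -896.9050 N (compression)
  F[3-5] = -211.4989 N (compression)
  F[4-5] = +896.5005 N (tension)
  F[4-6] = +865.4539 N (tension)
  F[5-6] = -2938.2662 N (compression)
  Rx@0 = -874.9700 N
  Ry@0 = +3664.5930 N
  Ry@6 = +2807.9170 N

-729.133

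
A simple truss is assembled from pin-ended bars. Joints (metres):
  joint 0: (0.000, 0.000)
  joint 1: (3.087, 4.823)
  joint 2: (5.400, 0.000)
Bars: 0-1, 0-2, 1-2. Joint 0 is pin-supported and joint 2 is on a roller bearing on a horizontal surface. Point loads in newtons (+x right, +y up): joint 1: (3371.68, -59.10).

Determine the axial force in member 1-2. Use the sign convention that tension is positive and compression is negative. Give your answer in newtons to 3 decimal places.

-3377.277

N=3 nodes, M=3 members, R=3 reactions → 2N=6, M+R=6
member 0 (0-1): L=5.7263, (cx,cy)=(0.5391,0.8422)
member 1 (0-2): L=5.4000, (cx,cy)=(1.0000,0.0000)
member 2 (1-2): L=5.3490, (cx,cy)=(0.4324,-0.9017)
solve A·x = −loads:
  F[0-1] = +3545.3821 N (tension)
  F[0-2] = +1460.4057 N (tension)
  F[1-2] = -3377.2768 N (compression)
  Rx@0 = -3371.6800 N
  Ry@0 = -2986.0952 N
  Ry@2 = +3045.1952 N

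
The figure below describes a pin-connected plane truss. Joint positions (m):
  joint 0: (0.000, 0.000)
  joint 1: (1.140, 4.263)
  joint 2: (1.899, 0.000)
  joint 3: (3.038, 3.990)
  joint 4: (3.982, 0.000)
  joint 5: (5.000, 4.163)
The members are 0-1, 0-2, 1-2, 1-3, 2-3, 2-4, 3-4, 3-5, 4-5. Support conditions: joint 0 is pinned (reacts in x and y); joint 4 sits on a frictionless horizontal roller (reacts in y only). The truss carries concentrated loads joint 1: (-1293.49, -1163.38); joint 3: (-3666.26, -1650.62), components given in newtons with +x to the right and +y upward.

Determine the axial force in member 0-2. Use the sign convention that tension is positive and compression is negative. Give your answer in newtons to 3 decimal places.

N=6 nodes, M=9 members, R=3 reactions → 2N=12, M+R=12
member 0 (0-1): L=4.4128, (cx,cy)=(0.2583,0.9661)
member 1 (0-2): L=1.8990, (cx,cy)=(1.0000,0.0000)
member 2 (1-2): L=4.3300, (cx,cy)=(0.1753,-0.9845)
member 3 (1-3): L=1.9175, (cx,cy)=(0.9898,-0.1424)
member 4 (2-3): L=4.1494, (cx,cy)=(0.2745,0.9616)
member 5 (2-4): L=2.0830, (cx,cy)=(1.0000,0.0000)
member 6 (3-4): L=4.1002, (cx,cy)=(0.2302,-0.9731)
member 7 (3-5): L=1.9696, (cx,cy)=(0.9961,0.0878)
member 8 (4-5): L=4.2857, (cx,cy)=(0.2375,0.9714)
solve A·x = −loads:
  F[0-1] = -6500.6906 N (compression)
  F[0-2] = -3280.3641 N (compression)
  F[1-2] = +5391.5549 N (tension)
  F[1-3] = -1344.6631 N (compression)
  F[2-3] = -5520.1207 N (compression)
  F[2-4] = -820.0306 N (compression)
  F[3-4] = +3561.7046 N (tension)
  F[3-5] = +0.0000 N (tension)
  F[4-5] = -0.0000 N (compression)
  Rx@0 = +4959.7500 N
  Ry@0 = +6280.0192 N
  Ry@4 = -3466.0192 N

-3280.364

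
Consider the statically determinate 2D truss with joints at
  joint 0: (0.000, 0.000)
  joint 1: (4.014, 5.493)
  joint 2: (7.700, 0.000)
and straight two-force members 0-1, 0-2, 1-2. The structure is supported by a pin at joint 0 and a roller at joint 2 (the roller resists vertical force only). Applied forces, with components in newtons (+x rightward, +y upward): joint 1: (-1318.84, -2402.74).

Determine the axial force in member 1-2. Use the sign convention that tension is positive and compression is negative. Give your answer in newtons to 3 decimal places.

-375.393

N=3 nodes, M=3 members, R=3 reactions → 2N=6, M+R=6
member 0 (0-1): L=6.8033, (cx,cy)=(0.5900,0.8074)
member 1 (0-2): L=7.7000, (cx,cy)=(1.0000,0.0000)
member 2 (1-2): L=6.6151, (cx,cy)=(0.5572,-0.8304)
solve A·x = −loads:
  F[0-1] = -2589.8272 N (compression)
  F[0-2] = +209.1724 N (tension)
  F[1-2] = -375.3927 N (compression)
  Rx@0 = +1318.8400 N
  Ry@0 = +2091.0244 N
  Ry@2 = +311.7156 N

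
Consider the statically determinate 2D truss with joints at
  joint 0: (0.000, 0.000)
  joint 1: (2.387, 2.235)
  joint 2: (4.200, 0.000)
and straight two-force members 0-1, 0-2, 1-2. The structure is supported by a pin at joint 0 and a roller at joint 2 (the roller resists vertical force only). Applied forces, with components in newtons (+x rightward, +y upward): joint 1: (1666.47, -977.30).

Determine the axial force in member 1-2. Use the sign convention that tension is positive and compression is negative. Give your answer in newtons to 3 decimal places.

-1857.079

N=3 nodes, M=3 members, R=3 reactions → 2N=6, M+R=6
member 0 (0-1): L=3.2700, (cx,cy)=(0.7300,0.6835)
member 1 (0-2): L=4.2000, (cx,cy)=(1.0000,0.0000)
member 2 (1-2): L=2.8779, (cx,cy)=(0.6300,-0.7766)
solve A·x = −loads:
  F[0-1] = +680.2395 N (tension)
  F[0-2] = +1169.9182 N (tension)
  F[1-2] = -1857.0790 N (compression)
  Rx@0 = -1666.4700 N
  Ry@0 = -464.9323 N
  Ry@2 = +1442.2323 N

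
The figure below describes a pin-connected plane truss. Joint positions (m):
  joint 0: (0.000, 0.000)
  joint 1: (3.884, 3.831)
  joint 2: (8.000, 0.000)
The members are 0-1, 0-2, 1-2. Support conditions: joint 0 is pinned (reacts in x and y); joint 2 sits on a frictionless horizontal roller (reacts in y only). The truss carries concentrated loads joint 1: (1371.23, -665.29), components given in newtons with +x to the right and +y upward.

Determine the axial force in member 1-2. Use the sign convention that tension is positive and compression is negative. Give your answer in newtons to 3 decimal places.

N=3 nodes, M=3 members, R=3 reactions → 2N=6, M+R=6
member 0 (0-1): L=5.4555, (cx,cy)=(0.7119,0.7022)
member 1 (0-2): L=8.0000, (cx,cy)=(1.0000,0.0000)
member 2 (1-2): L=5.6230, (cx,cy)=(0.7320,-0.6813)
solve A·x = −loads:
  F[0-1] = +447.6523 N (tension)
  F[0-2] = +1052.5250 N (tension)
  F[1-2] = -1437.8857 N (compression)
  Rx@0 = -1371.2300 N
  Ry@0 = -314.3561 N
  Ry@2 = +979.6461 N

-1437.886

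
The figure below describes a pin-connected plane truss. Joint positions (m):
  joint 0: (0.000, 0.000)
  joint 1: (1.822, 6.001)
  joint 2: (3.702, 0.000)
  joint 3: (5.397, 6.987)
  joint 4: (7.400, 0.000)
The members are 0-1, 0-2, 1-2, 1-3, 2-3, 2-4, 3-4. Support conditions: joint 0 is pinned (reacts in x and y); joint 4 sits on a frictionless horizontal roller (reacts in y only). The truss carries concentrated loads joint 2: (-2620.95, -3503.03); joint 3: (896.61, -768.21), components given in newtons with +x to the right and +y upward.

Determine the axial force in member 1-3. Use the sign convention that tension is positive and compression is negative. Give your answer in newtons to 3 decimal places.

N=5 nodes, M=7 members, R=3 reactions → 2N=10, M+R=10
member 0 (0-1): L=6.2715, (cx,cy)=(0.2905,0.9569)
member 1 (0-2): L=3.7020, (cx,cy)=(1.0000,0.0000)
member 2 (1-2): L=6.2886, (cx,cy)=(0.2990,-0.9543)
member 3 (1-3): L=3.7085, (cx,cy)=(0.9640,0.2659)
member 4 (2-3): L=7.1897, (cx,cy)=(0.2358,0.9718)
member 5 (2-4): L=3.6980, (cx,cy)=(1.0000,0.0000)
member 6 (3-4): L=7.2684, (cx,cy)=(0.2756,-0.9613)
solve A·x = −loads:
  F[0-1] = -1162.0555 N (compression)
  F[0-2] = -1386.7388 N (compression)
  F[1-2] = +982.7363 N (tension)
  F[1-3] = -654.9685 N (compression)
  F[2-3] = +2639.6416 N (tension)
  F[2-4] = +905.6947 N (tension)
  F[3-4] = -3286.5626 N (compression)
  Rx@0 = +1724.3400 N
  Ry@0 = +1111.9345 N
  Ry@4 = +3159.3055 N

-654.968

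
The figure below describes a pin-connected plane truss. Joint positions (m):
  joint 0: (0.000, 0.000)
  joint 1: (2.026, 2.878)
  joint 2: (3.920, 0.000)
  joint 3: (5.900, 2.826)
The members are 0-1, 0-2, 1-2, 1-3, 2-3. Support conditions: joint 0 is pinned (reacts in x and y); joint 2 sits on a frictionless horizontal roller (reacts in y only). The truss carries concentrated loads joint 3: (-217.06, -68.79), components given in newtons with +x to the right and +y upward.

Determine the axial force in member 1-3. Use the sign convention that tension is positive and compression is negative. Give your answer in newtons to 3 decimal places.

N=4 nodes, M=5 members, R=3 reactions → 2N=8, M+R=8
member 0 (0-1): L=3.5196, (cx,cy)=(0.5756,0.8177)
member 1 (0-2): L=3.9200, (cx,cy)=(1.0000,0.0000)
member 2 (1-2): L=3.4453, (cx,cy)=(0.5497,-0.8353)
member 3 (1-3): L=3.8743, (cx,cy)=(0.9999,-0.0134)
member 4 (2-3): L=3.4506, (cx,cy)=(0.5738,0.8190)
solve A·x = −loads:
  F[0-1] = -148.8755 N (compression)
  F[0-2] = -131.3622 N (compression)
  F[1-2] = +148.4211 N (tension)
  F[1-3] = -167.3050 N (compression)
  F[2-3] = -86.7358 N (compression)
  Rx@0 = +217.0600 N
  Ry@0 = +121.7366 N
  Ry@2 = -52.9466 N

-167.305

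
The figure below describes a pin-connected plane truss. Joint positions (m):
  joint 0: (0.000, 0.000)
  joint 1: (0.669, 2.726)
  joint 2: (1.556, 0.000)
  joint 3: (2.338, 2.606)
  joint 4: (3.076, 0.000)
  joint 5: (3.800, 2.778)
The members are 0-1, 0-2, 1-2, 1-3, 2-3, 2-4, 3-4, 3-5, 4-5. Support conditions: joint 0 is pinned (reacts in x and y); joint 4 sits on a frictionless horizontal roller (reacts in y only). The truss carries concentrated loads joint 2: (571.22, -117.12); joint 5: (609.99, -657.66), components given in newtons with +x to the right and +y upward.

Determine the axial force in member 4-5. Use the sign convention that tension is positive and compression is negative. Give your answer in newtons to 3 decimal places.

-777.632

N=6 nodes, M=9 members, R=3 reactions → 2N=12, M+R=12
member 0 (0-1): L=2.8069, (cx,cy)=(0.2383,0.9712)
member 1 (0-2): L=1.5560, (cx,cy)=(1.0000,0.0000)
member 2 (1-2): L=2.8667, (cx,cy)=(0.3094,-0.9509)
member 3 (1-3): L=1.6733, (cx,cy)=(0.9974,-0.0717)
member 4 (2-3): L=2.7208, (cx,cy)=(0.2874,0.9578)
member 5 (2-4): L=1.5200, (cx,cy)=(1.0000,0.0000)
member 6 (3-4): L=2.7085, (cx,cy)=(0.2725,-0.9622)
member 7 (3-5): L=1.4721, (cx,cy)=(0.9932,0.1168)
member 8 (4-5): L=2.8708, (cx,cy)=(0.2522,0.9677)
solve A·x = −loads:
  F[0-1] = +667.0371 N (tension)
  F[0-2] = +1022.2271 N (tension)
  F[1-2] = -709.8733 N (compression)
  F[1-3] = +379.6075 N (tension)
  F[2-3] = +827.0539 N (tension)
  F[2-4] = -6.3480 N (compression)
  F[3-4] = -696.4502 N (compression)
  F[3-5] = +811.6642 N (tension)
  F[4-5] = -777.6317 N (compression)
  Rx@0 = -1181.2100 N
  Ry@0 = -647.8139 N
  Ry@4 = +1422.5939 N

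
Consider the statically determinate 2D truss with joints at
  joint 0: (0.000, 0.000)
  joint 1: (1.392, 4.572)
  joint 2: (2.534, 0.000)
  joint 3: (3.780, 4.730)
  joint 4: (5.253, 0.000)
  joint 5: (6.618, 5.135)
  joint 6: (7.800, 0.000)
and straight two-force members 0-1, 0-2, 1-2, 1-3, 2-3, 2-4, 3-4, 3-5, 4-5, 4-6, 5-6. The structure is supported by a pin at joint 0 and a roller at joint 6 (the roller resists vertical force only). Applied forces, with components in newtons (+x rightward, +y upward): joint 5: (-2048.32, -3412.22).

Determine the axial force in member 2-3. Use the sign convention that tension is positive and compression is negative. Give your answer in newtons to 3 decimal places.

N=7 nodes, M=11 members, R=3 reactions → 2N=14, M+R=14
member 0 (0-1): L=4.7792, (cx,cy)=(0.2913,0.9566)
member 1 (0-2): L=2.5340, (cx,cy)=(1.0000,0.0000)
member 2 (1-2): L=4.7125, (cx,cy)=(0.2423,-0.9702)
member 3 (1-3): L=2.3932, (cx,cy)=(0.9978,0.0660)
member 4 (2-3): L=4.8914, (cx,cy)=(0.2547,0.9670)
member 5 (2-4): L=2.7190, (cx,cy)=(1.0000,0.0000)
member 6 (3-4): L=4.9541, (cx,cy)=(0.2973,-0.9548)
member 7 (3-5): L=2.8668, (cx,cy)=(0.9900,0.1413)
member 8 (4-5): L=5.3133, (cx,cy)=(0.2569,0.9664)
member 9 (4-6): L=2.5470, (cx,cy)=(1.0000,0.0000)
member 10 (5-6): L=5.2693, (cx,cy)=(0.2243,-0.9745)
solve A·x = −loads:
  F[0-1] = -1950.1099 N (compression)
  F[0-2] = -1480.3280 N (compression)
  F[1-2] = +1853.5088 N (tension)
  F[1-3] = -1019.3877 N (compression)
  F[2-3] = -1859.6068 N (compression)
  F[2-4] = -557.4497 N (compression)
  F[3-4] = +1657.4358 N (tension)
  F[3-5] = -2003.7767 N (compression)
  F[4-5] = -1637.4327 N (compression)
  F[4-6] = +356.0180 N (tension)
  F[5-6] = -1587.1062 N (compression)
  Rx@0 = +2048.3200 N
  Ry@0 = +1865.5599 N
  Ry@6 = +1546.6601 N

-1859.607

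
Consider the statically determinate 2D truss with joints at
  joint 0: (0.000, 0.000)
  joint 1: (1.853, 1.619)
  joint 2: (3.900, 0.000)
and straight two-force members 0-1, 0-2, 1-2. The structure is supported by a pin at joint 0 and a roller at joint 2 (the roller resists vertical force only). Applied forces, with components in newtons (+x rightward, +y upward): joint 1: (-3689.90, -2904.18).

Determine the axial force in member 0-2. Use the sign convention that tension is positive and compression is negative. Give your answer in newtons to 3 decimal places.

N=3 nodes, M=3 members, R=3 reactions → 2N=6, M+R=6
member 0 (0-1): L=2.4606, (cx,cy)=(0.7531,0.6580)
member 1 (0-2): L=3.9000, (cx,cy)=(1.0000,0.0000)
member 2 (1-2): L=2.6099, (cx,cy)=(0.7843,-0.6203)
solve A·x = −loads:
  F[0-1] = -4644.8326 N (compression)
  F[0-2] = -192.0864 N (compression)
  F[1-2] = +244.9041 N (tension)
  Rx@0 = +3689.9000 N
  Ry@0 = +3056.1037 N
  Ry@2 = -151.9237 N

-192.086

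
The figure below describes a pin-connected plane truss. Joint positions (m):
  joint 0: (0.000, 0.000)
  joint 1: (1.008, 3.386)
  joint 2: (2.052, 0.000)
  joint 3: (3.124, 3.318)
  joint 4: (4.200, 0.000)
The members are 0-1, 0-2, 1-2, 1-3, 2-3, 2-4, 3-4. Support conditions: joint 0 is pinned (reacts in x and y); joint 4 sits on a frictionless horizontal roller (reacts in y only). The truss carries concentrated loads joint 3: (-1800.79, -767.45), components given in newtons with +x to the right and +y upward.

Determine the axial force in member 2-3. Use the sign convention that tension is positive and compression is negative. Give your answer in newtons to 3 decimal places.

-1735.124

N=5 nodes, M=7 members, R=3 reactions → 2N=10, M+R=10
member 0 (0-1): L=3.5329, (cx,cy)=(0.2853,0.9584)
member 1 (0-2): L=2.0520, (cx,cy)=(1.0000,0.0000)
member 2 (1-2): L=3.5433, (cx,cy)=(0.2946,-0.9556)
member 3 (1-3): L=2.1171, (cx,cy)=(0.9995,-0.0321)
member 4 (2-3): L=3.4869, (cx,cy)=(0.3074,0.9516)
member 5 (2-4): L=2.1480, (cx,cy)=(1.0000,0.0000)
member 6 (3-4): L=3.4881, (cx,cy)=(0.3085,-0.9512)
solve A·x = −loads:
  F[0-1] = -1689.4655 N (compression)
  F[0-2] = -1318.7488 N (compression)
  F[1-2] = +1727.7882 N (tension)
  F[1-3] = -991.6302 N (compression)
  F[2-3] = -1735.1238 N (compression)
  F[2-4] = -276.2276 N (compression)
  F[3-4] = +895.4572 N (tension)
  Rx@0 = +1800.7900 N
  Ry@0 = +1619.2375 N
  Ry@4 = -851.7875 N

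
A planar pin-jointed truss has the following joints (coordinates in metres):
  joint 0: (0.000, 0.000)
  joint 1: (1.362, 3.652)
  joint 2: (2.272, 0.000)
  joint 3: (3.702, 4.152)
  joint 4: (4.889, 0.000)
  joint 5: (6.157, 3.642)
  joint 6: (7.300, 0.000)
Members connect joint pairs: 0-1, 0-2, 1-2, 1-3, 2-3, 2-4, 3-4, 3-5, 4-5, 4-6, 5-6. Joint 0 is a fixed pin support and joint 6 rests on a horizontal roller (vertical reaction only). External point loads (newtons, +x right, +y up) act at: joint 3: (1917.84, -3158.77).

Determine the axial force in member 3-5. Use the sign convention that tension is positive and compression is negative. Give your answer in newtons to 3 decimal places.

-1697.818

N=7 nodes, M=11 members, R=3 reactions → 2N=14, M+R=14
member 0 (0-1): L=3.8977, (cx,cy)=(0.3494,0.9370)
member 1 (0-2): L=2.2720, (cx,cy)=(1.0000,0.0000)
member 2 (1-2): L=3.7637, (cx,cy)=(0.2418,-0.9703)
member 3 (1-3): L=2.3928, (cx,cy)=(0.9779,0.2090)
member 4 (2-3): L=4.3914, (cx,cy)=(0.3256,0.9455)
member 5 (2-4): L=2.6170, (cx,cy)=(1.0000,0.0000)
member 6 (3-4): L=4.3183, (cx,cy)=(0.2749,-0.9615)
member 7 (3-5): L=2.5074, (cx,cy)=(0.9791,-0.2034)
member 8 (4-5): L=3.8564, (cx,cy)=(0.3288,0.9444)
member 9 (4-6): L=2.4110, (cx,cy)=(1.0000,0.0000)
member 10 (5-6): L=3.8171, (cx,cy)=(0.2994,-0.9541)
solve A·x = −loads:
  F[0-1] = -497.4382 N (compression)
  F[0-2] = +2091.6628 N (tension)
  F[1-2] = +419.7075 N (tension)
  F[1-3] = -281.5165 N (compression)
  F[2-3] = -430.7322 N (compression)
  F[2-4] = +2333.4054 N (tension)
  F[3-4] = -2441.4016 N (compression)
  F[3-5] = -1697.8180 N (compression)
  F[4-5] = +2485.5595 N (tension)
  F[4-6] = +845.0700 N (tension)
  F[5-6] = -2822.1842 N (compression)
  Rx@0 = -1917.8400 N
  Ry@0 = +466.0798 N
  Ry@6 = +2692.6902 N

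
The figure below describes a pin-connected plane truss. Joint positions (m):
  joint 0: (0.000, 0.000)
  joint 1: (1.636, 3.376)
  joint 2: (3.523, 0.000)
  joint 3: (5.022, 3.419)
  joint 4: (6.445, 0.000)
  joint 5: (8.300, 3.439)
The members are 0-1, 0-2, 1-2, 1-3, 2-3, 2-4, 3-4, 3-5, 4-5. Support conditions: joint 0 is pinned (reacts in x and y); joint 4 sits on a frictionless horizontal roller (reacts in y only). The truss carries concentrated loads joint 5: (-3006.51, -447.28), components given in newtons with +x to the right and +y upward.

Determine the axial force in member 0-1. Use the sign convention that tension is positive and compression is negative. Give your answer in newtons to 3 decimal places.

N=6 nodes, M=9 members, R=3 reactions → 2N=12, M+R=12
member 0 (0-1): L=3.7515, (cx,cy)=(0.4361,0.8999)
member 1 (0-2): L=3.5230, (cx,cy)=(1.0000,0.0000)
member 2 (1-2): L=3.8676, (cx,cy)=(0.4879,-0.8729)
member 3 (1-3): L=3.3863, (cx,cy)=(0.9999,0.0127)
member 4 (2-3): L=3.7332, (cx,cy)=(0.4015,0.9158)
member 5 (2-4): L=2.9220, (cx,cy)=(1.0000,0.0000)
member 6 (3-4): L=3.7033, (cx,cy)=(0.3843,-0.9232)
member 7 (3-5): L=3.2781, (cx,cy)=(1.0000,0.0061)
member 8 (4-5): L=3.9074, (cx,cy)=(0.4747,0.8801)
solve A·x = −loads:
  F[0-1] = -1639.6362 N (compression)
  F[0-2] = -2291.4804 N (compression)
  F[1-2] = +1668.1181 N (tension)
  F[1-3] = -1529.0318 N (compression)
  F[2-3] = -1589.8974 N (compression)
  F[2-4] = -839.2014 N (compression)
  F[3-4] = +1579.8753 N (tension)
  F[3-5] = -2774.4289 N (compression)
  F[4-5] = -488.9674 N (compression)
  Rx@0 = +3006.5100 N
  Ry@0 = +1475.5133 N
  Ry@4 = -1028.2333 N

-1639.636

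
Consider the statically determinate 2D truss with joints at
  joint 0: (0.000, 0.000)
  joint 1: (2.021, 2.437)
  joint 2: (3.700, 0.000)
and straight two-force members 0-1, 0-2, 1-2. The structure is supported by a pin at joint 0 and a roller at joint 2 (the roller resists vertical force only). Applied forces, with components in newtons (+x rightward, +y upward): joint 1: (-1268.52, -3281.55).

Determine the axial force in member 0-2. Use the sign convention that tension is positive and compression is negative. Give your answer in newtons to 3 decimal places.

659.286

N=3 nodes, M=3 members, R=3 reactions → 2N=6, M+R=6
member 0 (0-1): L=3.1660, (cx,cy)=(0.6383,0.7697)
member 1 (0-2): L=3.7000, (cx,cy)=(1.0000,0.0000)
member 2 (1-2): L=2.9594, (cx,cy)=(0.5673,-0.8235)
solve A·x = −loads:
  F[0-1] = -3019.9849 N (compression)
  F[0-2] = +659.2861 N (tension)
  F[1-2] = -1162.0530 N (compression)
  Rx@0 = +1268.5200 N
  Ry@0 = +2324.6232 N
  Ry@2 = +956.9268 N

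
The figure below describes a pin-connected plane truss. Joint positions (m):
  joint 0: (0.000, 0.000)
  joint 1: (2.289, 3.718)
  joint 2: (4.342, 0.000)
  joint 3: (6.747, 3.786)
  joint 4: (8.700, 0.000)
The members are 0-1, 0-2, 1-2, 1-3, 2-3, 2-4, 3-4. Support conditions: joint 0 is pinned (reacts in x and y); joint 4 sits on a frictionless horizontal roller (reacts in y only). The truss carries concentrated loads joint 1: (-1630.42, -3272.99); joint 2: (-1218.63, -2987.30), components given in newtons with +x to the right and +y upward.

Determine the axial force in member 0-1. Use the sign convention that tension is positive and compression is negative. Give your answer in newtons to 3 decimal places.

-5407.773

N=5 nodes, M=7 members, R=3 reactions → 2N=10, M+R=10
member 0 (0-1): L=4.3661, (cx,cy)=(0.5243,0.8516)
member 1 (0-2): L=4.3420, (cx,cy)=(1.0000,0.0000)
member 2 (1-2): L=4.2472, (cx,cy)=(0.4834,-0.8754)
member 3 (1-3): L=4.4585, (cx,cy)=(0.9999,0.0153)
member 4 (2-3): L=4.4853, (cx,cy)=(0.5362,0.8441)
member 5 (2-4): L=4.3580, (cx,cy)=(1.0000,0.0000)
member 6 (3-4): L=4.2600, (cx,cy)=(0.4584,-0.8887)
solve A·x = −loads:
  F[0-1] = -5407.7734 N (compression)
  F[0-2] = -13.9516 N (compression)
  F[1-2] = +1488.0863 N (tension)
  F[1-3] = -1924.2169 N (compression)
  F[2-3] = +1995.7705 N (tension)
  F[2-4] = +853.8663 N (tension)
  F[3-4] = -1862.5249 N (compression)
  Rx@0 = +2849.0500 N
  Ry@0 = +4605.0223 N
  Ry@4 = +1655.2677 N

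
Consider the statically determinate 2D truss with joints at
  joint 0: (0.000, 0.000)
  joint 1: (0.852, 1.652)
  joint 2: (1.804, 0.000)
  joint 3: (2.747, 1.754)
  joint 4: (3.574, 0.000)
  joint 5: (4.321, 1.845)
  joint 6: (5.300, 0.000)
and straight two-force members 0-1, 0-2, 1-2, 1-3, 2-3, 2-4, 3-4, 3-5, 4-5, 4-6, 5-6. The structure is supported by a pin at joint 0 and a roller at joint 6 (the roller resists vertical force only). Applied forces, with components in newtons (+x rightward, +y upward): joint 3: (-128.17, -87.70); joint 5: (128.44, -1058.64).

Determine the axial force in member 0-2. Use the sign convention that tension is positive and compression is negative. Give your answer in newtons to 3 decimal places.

121.726

N=7 nodes, M=11 members, R=3 reactions → 2N=14, M+R=14
member 0 (0-1): L=1.8588, (cx,cy)=(0.4584,0.8888)
member 1 (0-2): L=1.8040, (cx,cy)=(1.0000,0.0000)
member 2 (1-2): L=1.9067, (cx,cy)=(0.4993,-0.8664)
member 3 (1-3): L=1.8977, (cx,cy)=(0.9986,0.0537)
member 4 (2-3): L=1.9914, (cx,cy)=(0.4735,0.8808)
member 5 (2-4): L=1.7700, (cx,cy)=(1.0000,0.0000)
member 6 (3-4): L=1.9392, (cx,cy)=(0.4265,-0.9045)
member 7 (3-5): L=1.5766, (cx,cy)=(0.9983,0.0577)
member 8 (4-5): L=1.9905, (cx,cy)=(0.3753,0.9269)
member 9 (4-6): L=1.7260, (cx,cy)=(1.0000,0.0000)
member 10 (5-6): L=2.0887, (cx,cy)=(0.4687,-0.8833)
solve A·x = −loads:
  F[0-1] = -264.9742 N (compression)
  F[0-2] = +121.7259 N (tension)
  F[1-2] = +256.3084 N (tension)
  F[1-3] = -249.7914 N (compression)
  F[2-3] = -252.1333 N (compression)
  F[2-4] = +369.0932 N (tension)
  F[3-4] = +144.0936 N (tension)
  F[3-5] = -302.6089 N (compression)
  F[4-5] = -140.6104 N (compression)
  F[4-6] = +483.3134 N (tension)
  F[5-6] = -1031.1271 N (compression)
  Rx@0 = -0.2700 N
  Ry@0 = +235.4991 N
  Ry@6 = +910.8409 N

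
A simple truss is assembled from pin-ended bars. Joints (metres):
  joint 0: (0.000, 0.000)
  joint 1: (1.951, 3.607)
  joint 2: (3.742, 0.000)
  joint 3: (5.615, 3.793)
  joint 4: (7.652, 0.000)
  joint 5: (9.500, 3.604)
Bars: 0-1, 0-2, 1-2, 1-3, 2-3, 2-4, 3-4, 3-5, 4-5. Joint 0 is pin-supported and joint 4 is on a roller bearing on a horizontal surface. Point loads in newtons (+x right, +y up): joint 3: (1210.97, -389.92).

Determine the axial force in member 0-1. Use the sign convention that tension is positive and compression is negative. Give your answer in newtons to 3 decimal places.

N=6 nodes, M=9 members, R=3 reactions → 2N=12, M+R=12
member 0 (0-1): L=4.1008, (cx,cy)=(0.4758,0.8796)
member 1 (0-2): L=3.7420, (cx,cy)=(1.0000,0.0000)
member 2 (1-2): L=4.0272, (cx,cy)=(0.4447,-0.8957)
member 3 (1-3): L=3.6687, (cx,cy)=(0.9987,0.0507)
member 4 (2-3): L=4.2302, (cx,cy)=(0.4428,0.8966)
member 5 (2-4): L=3.9100, (cx,cy)=(1.0000,0.0000)
member 6 (3-4): L=4.3054, (cx,cy)=(0.4731,-0.8810)
member 7 (3-5): L=3.8896, (cx,cy)=(0.9988,-0.0486)
member 8 (4-5): L=4.0502, (cx,cy)=(0.4563,0.8898)
solve A·x = −loads:
  F[0-1] = +564.4350 N (tension)
  F[0-2] = +942.4363 N (tension)
  F[1-2] = -525.8225 N (compression)
  F[1-3] = +503.0290 N (tension)
  F[2-3] = +525.2519 N (tension)
  F[2-4] = +476.0253 N (tension)
  F[3-4] = -1006.1196 N (compression)
  F[3-5] = +0.0000 N (tension)
  F[4-5] = -0.0000 N (compression)
  Rx@0 = -1210.9700 N
  Ry@0 = -496.4640 N
  Ry@4 = +886.3840 N

564.435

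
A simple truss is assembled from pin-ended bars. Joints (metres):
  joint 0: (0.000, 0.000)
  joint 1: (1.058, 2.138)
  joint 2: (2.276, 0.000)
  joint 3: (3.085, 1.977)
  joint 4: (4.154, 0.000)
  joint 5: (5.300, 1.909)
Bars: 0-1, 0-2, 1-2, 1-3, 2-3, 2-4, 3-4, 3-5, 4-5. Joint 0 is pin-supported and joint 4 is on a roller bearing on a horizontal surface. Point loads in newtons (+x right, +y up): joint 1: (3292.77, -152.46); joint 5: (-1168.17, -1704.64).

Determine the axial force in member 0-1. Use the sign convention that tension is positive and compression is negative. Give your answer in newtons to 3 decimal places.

N=6 nodes, M=9 members, R=3 reactions → 2N=12, M+R=12
member 0 (0-1): L=2.3855, (cx,cy)=(0.4435,0.8963)
member 1 (0-2): L=2.2760, (cx,cy)=(1.0000,0.0000)
member 2 (1-2): L=2.4606, (cx,cy)=(0.4950,-0.8689)
member 3 (1-3): L=2.0334, (cx,cy)=(0.9969,-0.0792)
member 4 (2-3): L=2.1361, (cx,cy)=(0.3787,0.9255)
member 5 (2-4): L=1.8780, (cx,cy)=(1.0000,0.0000)
member 6 (3-4): L=2.2475, (cx,cy)=(0.4756,-0.8796)
member 7 (3-5): L=2.2160, (cx,cy)=(0.9995,-0.0307)
member 8 (4-5): L=2.2266, (cx,cy)=(0.5147,0.8574)
solve A·x = −loads:
  F[0-1] = +1689.8389 N (tension)
  F[0-2] = +1375.1214 N (tension)
  F[1-2] = -1765.9555 N (compression)
  F[1-3] = -1674.3992 N (compression)
  F[2-3] = +1657.9251 N (tension)
  F[2-4] = -126.9236 N (compression)
  F[3-4] = -1890.1294 N (compression)
  F[3-5] = -142.2960 N (compression)
  F[4-5] = -1993.3032 N (compression)
  Rx@0 = -2124.6000 N
  Ry@0 = -1514.5419 N
  Ry@4 = +3371.6419 N

1689.839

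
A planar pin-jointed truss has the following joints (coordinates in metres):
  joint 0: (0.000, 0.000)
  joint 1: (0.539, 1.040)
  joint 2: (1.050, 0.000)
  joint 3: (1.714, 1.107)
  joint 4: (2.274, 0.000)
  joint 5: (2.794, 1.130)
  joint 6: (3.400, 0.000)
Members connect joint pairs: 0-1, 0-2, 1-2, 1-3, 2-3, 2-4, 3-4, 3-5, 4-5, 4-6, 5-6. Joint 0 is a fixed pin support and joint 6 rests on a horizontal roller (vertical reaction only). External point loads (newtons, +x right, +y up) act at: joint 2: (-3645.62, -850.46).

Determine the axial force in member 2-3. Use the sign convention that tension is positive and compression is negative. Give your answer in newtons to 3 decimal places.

344.652

N=7 nodes, M=11 members, R=3 reactions → 2N=14, M+R=14
member 0 (0-1): L=1.1714, (cx,cy)=(0.4601,0.8878)
member 1 (0-2): L=1.0500, (cx,cy)=(1.0000,0.0000)
member 2 (1-2): L=1.1588, (cx,cy)=(0.4410,-0.8975)
member 3 (1-3): L=1.1769, (cx,cy)=(0.9984,0.0569)
member 4 (2-3): L=1.2909, (cx,cy)=(0.5144,0.8576)
member 5 (2-4): L=1.2240, (cx,cy)=(1.0000,0.0000)
member 6 (3-4): L=1.2406, (cx,cy)=(0.4514,-0.8923)
member 7 (3-5): L=1.0802, (cx,cy)=(0.9998,0.0213)
member 8 (4-5): L=1.2439, (cx,cy)=(0.4180,0.9084)
member 9 (4-6): L=1.1260, (cx,cy)=(1.0000,0.0000)
member 10 (5-6): L=1.2822, (cx,cy)=(0.4726,-0.8813)
solve A·x = −loads:
  F[0-1] = -662.0727 N (compression)
  F[0-2] = -3340.9720 N (compression)
  F[1-2] = +618.2642 N (tension)
  F[1-3] = -578.2336 N (compression)
  F[2-3] = +344.6520 N (tension)
  F[2-4] = +400.0131 N (tension)
  F[3-4] = -300.6435 N (compression)
  F[3-5] = -264.3625 N (compression)
  F[4-5] = +295.3127 N (tension)
  F[4-6] = +140.8505 N (tension)
  F[5-6] = -298.0264 N (compression)
  Rx@0 = +3645.6200 N
  Ry@0 = +587.8179 N
  Ry@6 = +262.6421 N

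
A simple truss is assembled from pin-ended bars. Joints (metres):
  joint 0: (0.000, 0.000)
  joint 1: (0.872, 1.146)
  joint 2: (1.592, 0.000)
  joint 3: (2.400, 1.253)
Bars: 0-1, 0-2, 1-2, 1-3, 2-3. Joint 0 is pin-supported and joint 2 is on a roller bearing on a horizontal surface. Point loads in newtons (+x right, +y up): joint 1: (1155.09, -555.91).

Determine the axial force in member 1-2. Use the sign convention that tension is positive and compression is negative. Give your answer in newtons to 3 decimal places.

-1341.580

N=4 nodes, M=5 members, R=3 reactions → 2N=8, M+R=8
member 0 (0-1): L=1.4400, (cx,cy)=(0.6055,0.7958)
member 1 (0-2): L=1.5920, (cx,cy)=(1.0000,0.0000)
member 2 (1-2): L=1.3534, (cx,cy)=(0.5320,-0.8468)
member 3 (1-3): L=1.5317, (cx,cy)=(0.9976,0.0699)
member 4 (2-3): L=1.4909, (cx,cy)=(0.5419,0.8404)
solve A·x = −loads:
  F[0-1] = +728.9065 N (tension)
  F[0-2] = +713.7073 N (tension)
  F[1-2] = -1341.5804 N (compression)
  F[1-3] = -0.0000 N (compression)
  F[2-3] = +0.0000 N (tension)
  Rx@0 = -1155.0900 N
  Ry@0 = -580.0741 N
  Ry@2 = +1135.9841 N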